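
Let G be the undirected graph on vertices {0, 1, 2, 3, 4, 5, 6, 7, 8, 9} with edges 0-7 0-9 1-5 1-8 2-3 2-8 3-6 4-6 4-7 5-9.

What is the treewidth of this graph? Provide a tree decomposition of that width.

Each bag holds 3 vertices, so the decomposition has width 2, which upper-bounds the treewidth. The edges 5–9–0–7–4–6–3–2–8–1–5 form a cycle, so G is not a tree and its treewidth is at least 2. Therefore the treewidth is 2.

Treewidth 2.
One such decomposition:
Bags: B1 = {0, 5, 9}  B2 = {0, 5, 7}  B3 = {4, 5, 7}  B4 = {4, 5, 6}  B5 = {3, 5, 6}  B6 = {2, 3, 5}  B7 = {2, 5, 8}  B8 = {1, 5, 8}
Tree: B1–B2, B2–B3, B3–B4, B4–B5, B5–B6, B6–B7, B7–B8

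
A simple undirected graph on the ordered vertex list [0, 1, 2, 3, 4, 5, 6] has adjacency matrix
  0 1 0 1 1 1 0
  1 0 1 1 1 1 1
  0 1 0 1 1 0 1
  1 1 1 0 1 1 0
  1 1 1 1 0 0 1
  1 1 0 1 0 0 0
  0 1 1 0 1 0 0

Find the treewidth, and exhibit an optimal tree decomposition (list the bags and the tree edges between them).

Each bag holds 4 vertices, so the decomposition has width 3, which upper-bounds the treewidth. On the other hand G contains the 4-clique {0, 1, 3, 4}. A clique must lie in a single bag of any decomposition, so no decomposition can have width below 3. The upper and lower bounds meet at 3, so that is the treewidth.

Treewidth 3.
One optimal decomposition is:
Bags: B1 = {1, 2, 4, 6}  B2 = {1, 2, 3, 4}  B3 = {0, 1, 3, 4}  B4 = {0, 1, 3, 5}
Tree: B1–B2, B2–B3, B3–B4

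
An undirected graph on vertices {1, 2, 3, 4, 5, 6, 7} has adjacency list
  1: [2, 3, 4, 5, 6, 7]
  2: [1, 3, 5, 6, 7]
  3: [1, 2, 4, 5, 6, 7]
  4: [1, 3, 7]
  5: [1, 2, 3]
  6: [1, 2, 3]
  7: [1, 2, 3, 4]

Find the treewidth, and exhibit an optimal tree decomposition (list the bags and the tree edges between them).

Every bag has size at most 4, so the width is 4 − 1 = 3 and tw(G) ≤ 3. For the lower bound, the 4 vertices {1, 2, 3, 5} are pairwise adjacent, and any tree decomposition puts a clique entirely inside one bag — forcing width ≥ 3. Therefore the treewidth is 3.

Treewidth 3.
One such decomposition:
Bags: B1 = {1, 2, 3, 6}  B2 = {1, 2, 3, 5}  B3 = {1, 2, 3, 7}  B4 = {1, 3, 4, 7}
Tree: B1–B2, B1–B3, B3–B4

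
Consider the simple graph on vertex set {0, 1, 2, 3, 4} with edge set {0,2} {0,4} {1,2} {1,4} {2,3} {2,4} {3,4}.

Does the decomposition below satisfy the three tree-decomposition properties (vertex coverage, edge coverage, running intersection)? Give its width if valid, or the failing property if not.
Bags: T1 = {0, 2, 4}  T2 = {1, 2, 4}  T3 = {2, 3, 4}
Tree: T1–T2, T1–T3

Yes; width 2.

Vertex coverage: the bags together contain {0, 1, 2, 3, 4}, the full vertex set. Edge coverage: each edge of G has both endpoints in at least one bag. Running intersection: for every vertex, the bags containing it form a connected subtree. All three properties hold, so this is a valid tree decomposition of width max|bag| − 1 = 2, and hence tw(G) ≤ 2.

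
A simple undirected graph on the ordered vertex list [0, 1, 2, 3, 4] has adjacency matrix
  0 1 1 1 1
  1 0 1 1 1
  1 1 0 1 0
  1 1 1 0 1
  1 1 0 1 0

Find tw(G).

A width-3 tree decomposition is:
Bags: B1 = {0, 1, 2, 3}  B2 = {0, 1, 3, 4}
Tree: B1–B2
Every bag has size at most 4, so the width is 4 − 1 = 3 and tw(G) ≤ 3. Conversely, {0, 1, 2, 3} is a clique of size 4, and the vertices of any clique must share a bag in every tree decomposition; so some bag has ≥ 4 vertices and tw(G) ≥ 3. The upper and lower bounds meet at 3, so that is the treewidth.

3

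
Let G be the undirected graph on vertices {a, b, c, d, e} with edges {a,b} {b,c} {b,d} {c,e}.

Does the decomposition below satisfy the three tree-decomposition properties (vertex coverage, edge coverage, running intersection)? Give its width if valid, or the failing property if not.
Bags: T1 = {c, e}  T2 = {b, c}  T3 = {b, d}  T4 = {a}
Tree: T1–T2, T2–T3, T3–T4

No — edge (b,a) lies in no bag.

A tree decomposition must satisfy three properties: every vertex lies in some bag; for every edge, both endpoints lie together in some bag; and for every vertex, the bags containing it form a connected subtree. Here edge (b,a) lies in no bag, so the decomposition is invalid.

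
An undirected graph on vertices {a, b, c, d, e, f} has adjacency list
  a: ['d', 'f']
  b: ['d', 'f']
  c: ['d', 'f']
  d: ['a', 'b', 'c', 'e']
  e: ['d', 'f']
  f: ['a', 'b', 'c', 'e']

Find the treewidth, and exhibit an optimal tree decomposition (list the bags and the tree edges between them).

The largest bag has 3 vertices, giving width 2; this decomposition certifies tw(G) ≤ 2. For the lower bound, G contains the cycle f–e–d–c–f, so G is not a forest; only forests have treewidth ≤ 1, hence tw(G) ≥ 2. Therefore the treewidth is 2.

Treewidth 2.
Bags: B1 = {d, e, f}  B2 = {c, d, f}  B3 = {a, d, f}  B4 = {b, d, f}
Tree: B1–B2, B2–B3, B3–B4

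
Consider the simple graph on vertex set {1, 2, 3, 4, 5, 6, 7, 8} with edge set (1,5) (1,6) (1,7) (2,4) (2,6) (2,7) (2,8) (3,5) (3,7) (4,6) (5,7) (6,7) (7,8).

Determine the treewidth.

A width-2 tree decomposition is:
Bags: B1 = {1, 6, 7}  B2 = {2, 6, 7}  B3 = {2, 4, 6}  B4 = {1, 5, 7}  B5 = {2, 7, 8}  B6 = {3, 5, 7}
Tree: B1–B2, B2–B3, B1–B4, B2–B5, B4–B6
Every bag has size at most 3, so the width is 3 − 1 = 2 and tw(G) ≤ 2. Conversely, {2, 4, 6} is a clique of size 3, and the vertices of any clique must share a bag in every tree decomposition; so some bag has ≥ 3 vertices and tw(G) ≥ 2. Therefore the treewidth is 2.

2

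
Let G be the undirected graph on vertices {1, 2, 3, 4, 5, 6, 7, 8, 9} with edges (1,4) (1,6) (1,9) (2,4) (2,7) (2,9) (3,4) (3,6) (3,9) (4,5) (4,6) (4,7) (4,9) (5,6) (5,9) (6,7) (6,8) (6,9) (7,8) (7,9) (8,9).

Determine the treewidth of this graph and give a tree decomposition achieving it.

Every bag has size at most 4, so the width is 4 − 1 = 3 and tw(G) ≤ 3. For the lower bound, the 4 vertices {6, 7, 8, 9} are pairwise adjacent, and any tree decomposition puts a clique entirely inside one bag — forcing width ≥ 3. The upper and lower bounds meet at 3, so that is the treewidth.

Treewidth 3.
One such decomposition:
Bags: B1 = {6, 7, 8, 9}  B2 = {4, 6, 7, 9}  B3 = {3, 4, 6, 9}  B4 = {2, 4, 7, 9}  B5 = {1, 4, 6, 9}  B6 = {4, 5, 6, 9}
Tree: B1–B2, B2–B3, B2–B4, B3–B5, B3–B6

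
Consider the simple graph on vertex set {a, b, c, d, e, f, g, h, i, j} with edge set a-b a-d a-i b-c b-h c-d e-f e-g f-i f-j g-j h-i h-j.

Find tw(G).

A width-2 tree decomposition is:
Bags: B1 = {e, f, g}  B2 = {f, g, j}  B3 = {f, i, j}  B4 = {h, i, j}  B5 = {a, h, i}  B6 = {a, b, h}  B7 = {a, b, d}  B8 = {b, c, d}
Tree: B1–B2, B2–B3, B3–B4, B4–B5, B5–B6, B6–B7, B7–B8
The largest bag has 3 vertices, giving width 2; this decomposition certifies tw(G) ≤ 2. For the lower bound, G contains the cycle e–g–j–f–e, so G is not a forest; only forests have treewidth ≤ 1, hence tw(G) ≥ 2. Combining the bounds, tw(G) = 2.

2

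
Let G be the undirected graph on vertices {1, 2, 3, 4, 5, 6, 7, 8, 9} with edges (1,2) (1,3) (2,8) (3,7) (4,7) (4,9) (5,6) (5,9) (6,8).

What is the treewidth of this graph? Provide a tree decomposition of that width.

Each bag holds 3 vertices, so the decomposition has width 2, which upper-bounds the treewidth. The edges 8–6–5–9–4–7–3–1–2–8 form a cycle, so G is not a tree and its treewidth is at least 2. Hence tw(G) = 2 exactly.

Treewidth 2.
One optimal decomposition is:
Bags: B1 = {5, 6, 8}  B2 = {5, 8, 9}  B3 = {4, 8, 9}  B4 = {4, 7, 8}  B5 = {3, 7, 8}  B6 = {1, 3, 8}  B7 = {1, 2, 8}
Tree: B1–B2, B2–B3, B3–B4, B4–B5, B5–B6, B6–B7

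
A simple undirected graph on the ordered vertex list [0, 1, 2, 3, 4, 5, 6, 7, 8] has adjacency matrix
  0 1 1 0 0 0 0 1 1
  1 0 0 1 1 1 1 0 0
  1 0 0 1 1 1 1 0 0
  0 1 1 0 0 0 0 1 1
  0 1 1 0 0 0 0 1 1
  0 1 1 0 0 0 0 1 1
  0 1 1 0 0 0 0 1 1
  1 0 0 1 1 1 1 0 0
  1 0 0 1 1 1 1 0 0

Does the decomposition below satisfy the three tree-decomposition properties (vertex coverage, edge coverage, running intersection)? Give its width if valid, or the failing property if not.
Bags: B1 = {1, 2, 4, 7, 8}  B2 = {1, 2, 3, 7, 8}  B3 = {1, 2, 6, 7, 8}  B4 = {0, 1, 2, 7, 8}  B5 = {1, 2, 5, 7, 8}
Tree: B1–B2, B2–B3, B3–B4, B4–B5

Yes; width 4.

Every vertex of G appears in some bag (union = {0, 1, 2, 3, 4, 5, 6, 7, 8}); every edge is covered by a bag; and for each vertex v the set of bags containing v is connected in the bag tree. The decomposition is therefore valid. The largest bag has 5 vertices, so the width is 4.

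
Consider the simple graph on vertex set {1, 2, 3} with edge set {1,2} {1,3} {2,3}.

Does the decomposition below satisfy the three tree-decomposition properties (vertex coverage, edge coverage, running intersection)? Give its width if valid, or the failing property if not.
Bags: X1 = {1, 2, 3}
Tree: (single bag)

Yes; width 2.

Checking the three conditions: (i) the bags cover all of {1, 2, 3}; (ii) for each edge, some bag contains both endpoints; (iii) the bags containing any fixed vertex form a subtree. All hold, so the decomposition is valid with width 3 − 1 = 2.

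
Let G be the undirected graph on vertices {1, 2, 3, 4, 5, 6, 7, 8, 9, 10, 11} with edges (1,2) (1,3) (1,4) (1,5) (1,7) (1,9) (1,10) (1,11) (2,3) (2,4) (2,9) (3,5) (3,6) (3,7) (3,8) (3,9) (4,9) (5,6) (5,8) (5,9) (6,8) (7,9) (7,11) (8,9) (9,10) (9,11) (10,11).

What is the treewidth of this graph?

3

A width-3 tree decomposition is:
Bags: B1 = {1, 3, 7, 9}  B2 = {1, 3, 5, 9}  B3 = {3, 5, 8, 9}  B4 = {3, 5, 6, 8}  B5 = {1, 7, 9, 11}  B6 = {1, 2, 3, 9}  B7 = {1, 9, 10, 11}  B8 = {1, 2, 4, 9}
Tree: B1–B2, B2–B3, B3–B4, B1–B5, B2–B6, B5–B7, B6–B8
Each bag holds 4 vertices, so the decomposition has width 3, which upper-bounds the treewidth. Conversely, {3, 5, 8, 9} is a clique of size 4, and the vertices of any clique must share a bag in every tree decomposition; so some bag has ≥ 4 vertices and tw(G) ≥ 3. Therefore the treewidth is 3.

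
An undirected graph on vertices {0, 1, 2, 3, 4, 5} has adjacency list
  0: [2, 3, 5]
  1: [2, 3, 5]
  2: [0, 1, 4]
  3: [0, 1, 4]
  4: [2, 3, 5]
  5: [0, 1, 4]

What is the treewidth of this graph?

3

A width-3 tree decomposition is:
Bags: B1 = {0, 1, 3, 4}  B2 = {0, 1, 4, 5}  B3 = {0, 1, 2, 4}
Tree: B1–B2, B2–B3
Every bag has size at most 4, so the width is 4 − 1 = 3 and tw(G) ≤ 3. For the lower bound: the 4 vertex sets {1,3}, {0,5}, {4}, {2} are disjoint, each induces a connected subgraph, and every pair is joined by at least one edge of G. Contracting each set to a single vertex therefore yields K_{4} as a minor, and since treewidth is minor-monotone, tw(G) ≥ tw(K_{4}) = 3. The upper and lower bounds meet at 3, so that is the treewidth.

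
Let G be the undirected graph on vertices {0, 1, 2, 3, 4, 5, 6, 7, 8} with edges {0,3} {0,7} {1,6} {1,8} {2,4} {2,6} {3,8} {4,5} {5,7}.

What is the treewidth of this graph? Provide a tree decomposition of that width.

Every bag has size at most 3, so the width is 3 − 1 = 2 and tw(G) ≤ 2. For the lower bound, G contains the cycle 6–2–4–5–7–0–3–8–1–6, so G is not a forest; only forests have treewidth ≤ 1, hence tw(G) ≥ 2. Hence tw(G) = 2 exactly.

Treewidth 2.
One optimal decomposition is:
Bags: B1 = {2, 4, 6}  B2 = {4, 5, 6}  B3 = {5, 6, 7}  B4 = {0, 6, 7}  B5 = {0, 3, 6}  B6 = {3, 6, 8}  B7 = {1, 6, 8}
Tree: B1–B2, B2–B3, B3–B4, B4–B5, B5–B6, B6–B7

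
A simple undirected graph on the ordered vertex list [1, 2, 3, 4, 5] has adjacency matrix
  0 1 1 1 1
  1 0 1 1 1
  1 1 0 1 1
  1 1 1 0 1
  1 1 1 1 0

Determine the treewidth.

4

A width-4 tree decomposition is:
Bags: B1 = {1, 2, 3, 4, 5}
Tree: (single bag)
A single bag containing all 5 vertices is trivially a valid decomposition of width 4. Conversely, {1, 2, 3, 4, 5} is a clique of size 5, and the vertices of any clique must share a bag in every tree decomposition; so some bag has ≥ 5 vertices and tw(G) ≥ 4. The upper and lower bounds meet at 4, so that is the treewidth.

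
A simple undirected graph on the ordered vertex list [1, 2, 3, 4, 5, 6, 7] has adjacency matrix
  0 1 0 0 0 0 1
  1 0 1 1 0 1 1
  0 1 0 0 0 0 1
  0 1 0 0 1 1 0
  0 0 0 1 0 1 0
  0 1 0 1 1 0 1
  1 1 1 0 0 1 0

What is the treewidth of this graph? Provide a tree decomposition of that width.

Each bag holds 3 vertices, so the decomposition has width 2, which upper-bounds the treewidth. For the lower bound, the 3 vertices {2, 4, 6} are pairwise adjacent, and any tree decomposition puts a clique entirely inside one bag — forcing width ≥ 2. The upper and lower bounds meet at 2, so that is the treewidth.

Treewidth 2.
One optimal decomposition is:
Bags: B1 = {2, 4, 6}  B2 = {2, 6, 7}  B3 = {2, 3, 7}  B4 = {1, 2, 7}  B5 = {4, 5, 6}
Tree: B1–B2, B2–B3, B3–B4, B1–B5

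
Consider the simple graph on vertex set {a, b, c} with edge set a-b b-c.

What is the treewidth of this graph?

A width-1 tree decomposition is:
Bags: B1 = {b, c}  B2 = {a, b}
Tree: B1–B2
The largest bag has 2 vertices, giving width 1; this decomposition certifies tw(G) ≤ 1. Any graph with an edge has treewidth ≥ 1, and G has the edge c–b. The upper and lower bounds meet at 1, so that is the treewidth.

1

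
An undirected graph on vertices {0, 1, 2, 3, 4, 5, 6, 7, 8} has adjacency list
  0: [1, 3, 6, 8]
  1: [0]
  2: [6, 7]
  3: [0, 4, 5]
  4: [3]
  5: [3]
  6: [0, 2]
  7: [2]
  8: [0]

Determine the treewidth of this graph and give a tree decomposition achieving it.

Each bag holds 2 vertices, so the decomposition has width 1, which upper-bounds the treewidth. G has an edge, so its treewidth is at least 1. Therefore the treewidth is 1.

Treewidth 1.
One such decomposition:
Bags: B1 = {0, 3}  B2 = {0, 8}  B3 = {3, 4}  B4 = {0, 6}  B5 = {3, 5}  B6 = {2, 6}  B7 = {2, 7}  B8 = {0, 1}
Tree: B1–B2, B1–B3, B1–B4, B1–B5, B4–B6, B6–B7, B1–B8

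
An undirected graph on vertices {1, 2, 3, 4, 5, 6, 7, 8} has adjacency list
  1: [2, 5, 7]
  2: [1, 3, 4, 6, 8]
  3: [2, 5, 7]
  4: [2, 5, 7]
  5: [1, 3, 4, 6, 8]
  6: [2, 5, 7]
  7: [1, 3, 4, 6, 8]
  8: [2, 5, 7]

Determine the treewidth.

3

A width-3 tree decomposition is:
Bags: B1 = {2, 5, 6, 7}  B2 = {1, 2, 5, 7}  B3 = {2, 5, 7, 8}  B4 = {2, 3, 5, 7}  B5 = {2, 4, 5, 7}
Tree: B1–B2, B2–B3, B3–B4, B4–B5
Every bag has size at most 4, so the width is 4 − 1 = 3 and tw(G) ≤ 3. For the lower bound: the 4 vertex sets {6,7}, {1,2}, {5}, {8} are disjoint, each induces a connected subgraph, and every pair is joined by at least one edge of G. Contracting each set to a single vertex therefore yields K_{4} as a minor, and since treewidth is minor-monotone, tw(G) ≥ tw(K_{4}) = 3. Hence tw(G) = 3 exactly.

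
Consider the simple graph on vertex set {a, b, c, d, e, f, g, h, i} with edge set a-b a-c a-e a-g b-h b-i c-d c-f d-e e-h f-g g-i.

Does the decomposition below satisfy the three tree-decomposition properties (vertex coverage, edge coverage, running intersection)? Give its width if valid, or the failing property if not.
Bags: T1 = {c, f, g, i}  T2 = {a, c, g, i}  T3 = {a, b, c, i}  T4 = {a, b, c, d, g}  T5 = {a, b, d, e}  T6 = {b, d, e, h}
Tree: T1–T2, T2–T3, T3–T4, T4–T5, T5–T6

A tree decomposition must satisfy three properties: every vertex lies in some bag; for every edge, both endpoints lie together in some bag; and for every vertex, the bags containing it form a connected subtree. Here bags containing vertex g are not connected in the tree, so the decomposition is invalid.

No — bags containing vertex g are not connected in the tree.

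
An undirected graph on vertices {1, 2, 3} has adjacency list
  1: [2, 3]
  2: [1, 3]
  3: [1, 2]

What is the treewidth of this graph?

2

A width-2 tree decomposition is:
Bags: B1 = {1, 2, 3}
Tree: (single bag)
With just one bag of size 3, the width is 3 − 1 = 2, so tw(G) ≤ 2. On the other hand G contains the 3-clique {1, 2, 3}. A clique must lie in a single bag of any decomposition, so no decomposition can have width below 2. The upper and lower bounds meet at 2, so that is the treewidth.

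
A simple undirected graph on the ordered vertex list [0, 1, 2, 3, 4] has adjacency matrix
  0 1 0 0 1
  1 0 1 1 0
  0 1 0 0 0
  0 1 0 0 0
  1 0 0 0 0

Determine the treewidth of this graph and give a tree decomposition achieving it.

Treewidth 1.
One optimal decomposition is:
Bags: B1 = {1, 2}  B2 = {1, 3}  B3 = {0, 1}  B4 = {0, 4}
Tree: B1–B2, B1–B3, B3–B4

Each bag holds 2 vertices, so the decomposition has width 1, which upper-bounds the treewidth. Since G has at least one edge (e.g. 1–2), it is not an edgeless graph, so tw(G) ≥ 1. Combining the bounds, tw(G) = 1.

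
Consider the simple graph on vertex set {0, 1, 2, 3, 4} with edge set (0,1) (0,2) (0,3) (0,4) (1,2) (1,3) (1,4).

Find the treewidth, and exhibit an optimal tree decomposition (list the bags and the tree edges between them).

Treewidth 2.
Bags: B1 = {0, 1, 3}  B2 = {0, 1, 4}  B3 = {0, 1, 2}
Tree: B1–B2, B1–B3

Each bag holds 3 vertices, so the decomposition has width 2, which upper-bounds the treewidth. Conversely, {0, 1, 2} is a clique of size 3, and the vertices of any clique must share a bag in every tree decomposition; so some bag has ≥ 3 vertices and tw(G) ≥ 2. The upper and lower bounds meet at 2, so that is the treewidth.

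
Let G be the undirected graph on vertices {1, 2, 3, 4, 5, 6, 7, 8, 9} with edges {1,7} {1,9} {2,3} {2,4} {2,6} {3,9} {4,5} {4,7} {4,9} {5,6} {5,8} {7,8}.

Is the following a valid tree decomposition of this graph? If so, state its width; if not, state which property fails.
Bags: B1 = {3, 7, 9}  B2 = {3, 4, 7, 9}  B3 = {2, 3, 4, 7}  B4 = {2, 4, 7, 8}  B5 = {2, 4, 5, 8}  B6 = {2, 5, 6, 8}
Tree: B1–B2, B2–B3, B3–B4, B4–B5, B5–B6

No — vertex 1 appears in no bag.

A tree decomposition must satisfy three properties: every vertex lies in some bag; for every edge, both endpoints lie together in some bag; and for every vertex, the bags containing it form a connected subtree. Here vertex 1 appears in no bag, so the decomposition is invalid.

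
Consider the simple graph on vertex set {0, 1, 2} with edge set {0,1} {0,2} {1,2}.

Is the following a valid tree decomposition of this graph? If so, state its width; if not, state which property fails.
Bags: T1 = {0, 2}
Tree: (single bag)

No — vertex 1 appears in no bag.

A tree decomposition must satisfy three properties: every vertex lies in some bag; for every edge, both endpoints lie together in some bag; and for every vertex, the bags containing it form a connected subtree. Here vertex 1 appears in no bag, so the decomposition is invalid.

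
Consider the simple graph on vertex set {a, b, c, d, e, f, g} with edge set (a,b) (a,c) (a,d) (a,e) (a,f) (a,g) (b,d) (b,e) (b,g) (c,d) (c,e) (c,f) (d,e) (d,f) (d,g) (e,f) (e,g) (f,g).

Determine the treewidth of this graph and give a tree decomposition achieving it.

Each bag holds 5 vertices, so the decomposition has width 4, which upper-bounds the treewidth. Conversely, {a, d, e, f, g} is a clique of size 5, and the vertices of any clique must share a bag in every tree decomposition; so some bag has ≥ 5 vertices and tw(G) ≥ 4. The upper and lower bounds meet at 4, so that is the treewidth.

Treewidth 4.
Bags: B1 = {a, c, d, e, f}  B2 = {a, d, e, f, g}  B3 = {a, b, d, e, g}
Tree: B1–B2, B2–B3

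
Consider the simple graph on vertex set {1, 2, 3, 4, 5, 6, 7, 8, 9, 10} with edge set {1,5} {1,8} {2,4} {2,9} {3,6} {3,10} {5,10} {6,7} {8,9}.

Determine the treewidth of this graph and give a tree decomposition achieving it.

Treewidth 1.
One optimal decomposition is:
Bags: B1 = {6, 7}  B2 = {3, 6}  B3 = {3, 10}  B4 = {5, 10}  B5 = {1, 5}  B6 = {1, 8}  B7 = {8, 9}  B8 = {2, 9}  B9 = {2, 4}
Tree: B1–B2, B2–B3, B3–B4, B4–B5, B5–B6, B6–B7, B7–B8, B8–B9

Every bag has size at most 2, so the width is 2 − 1 = 1 and tw(G) ≤ 1. Since G has at least one edge (e.g. 7–6), it is not an edgeless graph, so tw(G) ≥ 1. Hence tw(G) = 1 exactly.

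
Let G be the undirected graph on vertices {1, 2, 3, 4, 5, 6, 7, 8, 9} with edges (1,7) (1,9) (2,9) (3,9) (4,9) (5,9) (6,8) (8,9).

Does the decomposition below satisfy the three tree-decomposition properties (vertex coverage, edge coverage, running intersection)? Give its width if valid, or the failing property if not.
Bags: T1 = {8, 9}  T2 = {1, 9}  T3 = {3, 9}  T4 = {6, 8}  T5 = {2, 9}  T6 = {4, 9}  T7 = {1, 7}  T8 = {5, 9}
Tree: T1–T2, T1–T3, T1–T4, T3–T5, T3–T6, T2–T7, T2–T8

Checking the three conditions: (i) the bags cover all of {1, 2, 3, 4, 5, 6, 7, 8, 9}; (ii) for each edge, some bag contains both endpoints; (iii) the bags containing any fixed vertex form a subtree. All hold, so the decomposition is valid with width 2 − 1 = 1.

Yes; width 1.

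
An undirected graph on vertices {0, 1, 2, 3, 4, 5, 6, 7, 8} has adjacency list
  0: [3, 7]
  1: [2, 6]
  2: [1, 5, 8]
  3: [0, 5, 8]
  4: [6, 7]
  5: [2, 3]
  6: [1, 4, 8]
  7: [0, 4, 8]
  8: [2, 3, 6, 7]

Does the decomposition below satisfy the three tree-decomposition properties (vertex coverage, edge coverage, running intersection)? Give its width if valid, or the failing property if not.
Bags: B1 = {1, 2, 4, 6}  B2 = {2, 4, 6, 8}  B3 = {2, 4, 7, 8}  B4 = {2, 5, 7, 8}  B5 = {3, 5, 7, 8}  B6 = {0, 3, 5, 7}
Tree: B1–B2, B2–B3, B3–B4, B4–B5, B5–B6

Yes; width 3.

Vertex coverage: the bags together contain {0, 1, 2, 3, 4, 5, 6, 7, 8}, the full vertex set. Edge coverage: each edge of G has both endpoints in at least one bag. Running intersection: for every vertex, the bags containing it form a connected subtree. All three properties hold, so this is a valid tree decomposition of width max|bag| − 1 = 3, and hence tw(G) ≤ 3.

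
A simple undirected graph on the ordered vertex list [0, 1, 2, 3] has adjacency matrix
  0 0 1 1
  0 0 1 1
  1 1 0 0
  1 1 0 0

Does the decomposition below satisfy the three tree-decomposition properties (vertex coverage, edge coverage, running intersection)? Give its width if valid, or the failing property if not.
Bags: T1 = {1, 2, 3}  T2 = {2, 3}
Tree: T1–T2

No — vertex 0 appears in no bag.

A tree decomposition must satisfy three properties: every vertex lies in some bag; for every edge, both endpoints lie together in some bag; and for every vertex, the bags containing it form a connected subtree. Here vertex 0 appears in no bag, so the decomposition is invalid.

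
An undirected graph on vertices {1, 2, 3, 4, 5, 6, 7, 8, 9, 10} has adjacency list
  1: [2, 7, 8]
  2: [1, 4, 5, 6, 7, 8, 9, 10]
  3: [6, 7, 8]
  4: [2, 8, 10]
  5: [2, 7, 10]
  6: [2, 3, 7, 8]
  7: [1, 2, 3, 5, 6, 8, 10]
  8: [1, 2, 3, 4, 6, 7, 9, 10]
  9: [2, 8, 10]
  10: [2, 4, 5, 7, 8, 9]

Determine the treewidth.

A width-3 tree decomposition is:
Bags: B1 = {2, 6, 7, 8}  B2 = {3, 6, 7, 8}  B3 = {2, 7, 8, 10}  B4 = {2, 5, 7, 10}  B5 = {2, 8, 9, 10}  B6 = {2, 4, 8, 10}  B7 = {1, 2, 7, 8}
Tree: B1–B2, B1–B3, B3–B4, B3–B5, B5–B6, B3–B7
The largest bag has 4 vertices, giving width 3; this decomposition certifies tw(G) ≤ 3. For the lower bound, the 4 vertices {2, 8, 9, 10} are pairwise adjacent, and any tree decomposition puts a clique entirely inside one bag — forcing width ≥ 3. The upper and lower bounds meet at 3, so that is the treewidth.

3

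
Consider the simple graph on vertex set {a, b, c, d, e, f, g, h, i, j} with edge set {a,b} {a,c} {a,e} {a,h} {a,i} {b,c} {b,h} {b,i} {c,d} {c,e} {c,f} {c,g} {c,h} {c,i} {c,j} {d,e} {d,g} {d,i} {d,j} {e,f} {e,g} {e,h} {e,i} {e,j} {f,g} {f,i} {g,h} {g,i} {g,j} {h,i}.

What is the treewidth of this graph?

A width-4 tree decomposition is:
Bags: B1 = {a, c, e, h, i}  B2 = {a, b, c, h, i}  B3 = {c, e, g, h, i}  B4 = {c, e, f, g, i}  B5 = {c, d, e, g, i}  B6 = {c, d, e, g, j}
Tree: B1–B2, B1–B3, B3–B4, B3–B5, B5–B6
The largest bag has 5 vertices, giving width 4; this decomposition certifies tw(G) ≤ 4. Conversely, {c, d, e, g, j} is a clique of size 5, and the vertices of any clique must share a bag in every tree decomposition; so some bag has ≥ 5 vertices and tw(G) ≥ 4. Combining the bounds, tw(G) = 4.

4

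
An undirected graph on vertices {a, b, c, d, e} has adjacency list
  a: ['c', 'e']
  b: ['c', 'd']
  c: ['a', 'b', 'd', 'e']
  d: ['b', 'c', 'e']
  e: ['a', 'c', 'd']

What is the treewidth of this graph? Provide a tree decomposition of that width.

Treewidth 2.
One such decomposition:
Bags: B1 = {a, c, e}  B2 = {c, d, e}  B3 = {b, c, d}
Tree: B1–B2, B2–B3

The largest bag has 3 vertices, giving width 2; this decomposition certifies tw(G) ≤ 2. On the other hand G contains the 3-clique {c, d, e}. A clique must lie in a single bag of any decomposition, so no decomposition can have width below 2. The upper and lower bounds meet at 2, so that is the treewidth.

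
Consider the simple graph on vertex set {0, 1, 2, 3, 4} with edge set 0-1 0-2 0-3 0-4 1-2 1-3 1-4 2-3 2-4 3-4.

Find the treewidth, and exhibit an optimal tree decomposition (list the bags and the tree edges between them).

With just one bag of size 5, the width is 5 − 1 = 4, so tw(G) ≤ 4. Conversely, {0, 1, 2, 3, 4} is a clique of size 5, and the vertices of any clique must share a bag in every tree decomposition; so some bag has ≥ 5 vertices and tw(G) ≥ 4. Therefore the treewidth is 4.

Treewidth 4.
One such decomposition:
Bags: B1 = {0, 1, 2, 3, 4}
Tree: (single bag)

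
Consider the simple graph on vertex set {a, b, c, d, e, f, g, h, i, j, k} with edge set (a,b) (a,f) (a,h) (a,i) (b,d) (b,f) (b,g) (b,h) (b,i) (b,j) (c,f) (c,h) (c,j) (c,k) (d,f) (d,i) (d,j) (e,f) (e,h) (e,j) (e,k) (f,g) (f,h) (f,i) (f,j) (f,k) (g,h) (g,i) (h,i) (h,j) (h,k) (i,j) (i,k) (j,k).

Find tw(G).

4

A width-4 tree decomposition is:
Bags: B1 = {b, f, g, h, i}  B2 = {a, b, f, h, i}  B3 = {b, f, h, i, j}  B4 = {f, h, i, j, k}  B5 = {b, d, f, i, j}  B6 = {c, f, h, j, k}  B7 = {e, f, h, j, k}
Tree: B1–B2, B1–B3, B3–B4, B3–B5, B4–B6, B4–B7
The largest bag has 5 vertices, giving width 4; this decomposition certifies tw(G) ≤ 4. Conversely, {b, d, f, i, j} is a clique of size 5, and the vertices of any clique must share a bag in every tree decomposition; so some bag has ≥ 5 vertices and tw(G) ≥ 4. Hence tw(G) = 4 exactly.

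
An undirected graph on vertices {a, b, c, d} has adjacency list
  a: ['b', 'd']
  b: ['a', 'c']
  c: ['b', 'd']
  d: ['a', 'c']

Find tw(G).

A width-2 tree decomposition is:
Bags: B1 = {a, b, c}  B2 = {a, c, d}
Tree: B1–B2
Every bag has size at most 3, so the width is 3 − 1 = 2 and tw(G) ≤ 2. Since a–b–c–d–a is a cycle in G, G is not acyclic. Forests are exactly the graphs of treewidth ≤ 1, so tw(G) ≥ 2. Combining the bounds, tw(G) = 2.

2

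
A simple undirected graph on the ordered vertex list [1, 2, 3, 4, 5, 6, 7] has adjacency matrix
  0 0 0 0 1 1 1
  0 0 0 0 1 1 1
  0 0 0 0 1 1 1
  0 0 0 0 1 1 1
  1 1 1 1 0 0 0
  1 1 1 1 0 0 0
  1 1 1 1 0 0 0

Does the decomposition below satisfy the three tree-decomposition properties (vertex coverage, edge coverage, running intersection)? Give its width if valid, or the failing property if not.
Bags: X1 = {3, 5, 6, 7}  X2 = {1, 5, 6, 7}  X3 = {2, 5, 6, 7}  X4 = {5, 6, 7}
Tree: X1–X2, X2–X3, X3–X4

A tree decomposition must satisfy three properties: every vertex lies in some bag; for every edge, both endpoints lie together in some bag; and for every vertex, the bags containing it form a connected subtree. Here vertex 4 appears in no bag, so the decomposition is invalid.

No — vertex 4 appears in no bag.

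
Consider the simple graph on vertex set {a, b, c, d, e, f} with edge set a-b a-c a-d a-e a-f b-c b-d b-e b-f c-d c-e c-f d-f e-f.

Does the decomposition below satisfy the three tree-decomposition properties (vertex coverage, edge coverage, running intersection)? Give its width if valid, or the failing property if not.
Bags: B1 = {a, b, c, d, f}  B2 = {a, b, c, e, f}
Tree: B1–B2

Vertex coverage: the bags together contain {a, b, c, d, e, f}, the full vertex set. Edge coverage: each edge of G has both endpoints in at least one bag. Running intersection: for every vertex, the bags containing it form a connected subtree. All three properties hold, so this is a valid tree decomposition of width max|bag| − 1 = 4, and hence tw(G) ≤ 4.

Yes; width 4.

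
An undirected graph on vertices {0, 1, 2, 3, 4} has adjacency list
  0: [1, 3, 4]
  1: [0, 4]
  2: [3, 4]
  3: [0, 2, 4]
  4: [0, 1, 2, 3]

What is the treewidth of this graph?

2

A width-2 tree decomposition is:
Bags: B1 = {0, 3, 4}  B2 = {0, 1, 4}  B3 = {2, 3, 4}
Tree: B1–B2, B1–B3
Each bag holds 3 vertices, so the decomposition has width 2, which upper-bounds the treewidth. For the lower bound, the 3 vertices {0, 1, 4} are pairwise adjacent, and any tree decomposition puts a clique entirely inside one bag — forcing width ≥ 2. Hence tw(G) = 2 exactly.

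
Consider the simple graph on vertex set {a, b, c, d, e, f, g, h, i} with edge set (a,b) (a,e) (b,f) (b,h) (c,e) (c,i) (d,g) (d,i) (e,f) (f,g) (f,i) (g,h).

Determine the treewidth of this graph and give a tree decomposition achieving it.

The largest bag has 4 vertices, giving width 3; this decomposition certifies tw(G) ≤ 3. For the lower bound: the 4 vertex sets {a,c,e}, {i}, {f}, {b,d,g,h} are disjoint, each induces a connected subgraph, and every pair is joined by at least one edge of G. Contracting each set to a single vertex therefore yields K_{4} as a minor, and since treewidth is minor-monotone, tw(G) ≥ tw(K_{4}) = 3. Combining the bounds, tw(G) = 3.

Treewidth 3.
One such decomposition:
Bags: B1 = {a, c, e, i}  B2 = {a, e, f, i}  B3 = {a, b, f, i}  B4 = {b, d, f, i}  B5 = {b, d, f, g}  B6 = {b, d, g, h}
Tree: B1–B2, B2–B3, B3–B4, B4–B5, B5–B6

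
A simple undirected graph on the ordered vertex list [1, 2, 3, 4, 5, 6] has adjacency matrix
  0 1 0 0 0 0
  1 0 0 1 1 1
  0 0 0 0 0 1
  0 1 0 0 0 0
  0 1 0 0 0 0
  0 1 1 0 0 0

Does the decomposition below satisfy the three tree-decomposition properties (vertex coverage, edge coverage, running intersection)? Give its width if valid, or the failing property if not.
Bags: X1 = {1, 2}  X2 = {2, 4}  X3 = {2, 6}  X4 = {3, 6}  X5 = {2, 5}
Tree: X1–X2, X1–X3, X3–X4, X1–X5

Checking the three conditions: (i) the bags cover all of {1, 2, 3, 4, 5, 6}; (ii) for each edge, some bag contains both endpoints; (iii) the bags containing any fixed vertex form a subtree. All hold, so the decomposition is valid with width 2 − 1 = 1.

Yes; width 1.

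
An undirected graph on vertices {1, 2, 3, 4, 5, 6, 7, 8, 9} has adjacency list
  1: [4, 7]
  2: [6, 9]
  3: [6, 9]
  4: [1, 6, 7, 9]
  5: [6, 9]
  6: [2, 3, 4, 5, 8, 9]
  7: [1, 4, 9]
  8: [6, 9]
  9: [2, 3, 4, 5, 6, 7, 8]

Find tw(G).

A width-2 tree decomposition is:
Bags: B1 = {6, 8, 9}  B2 = {5, 6, 9}  B3 = {2, 6, 9}  B4 = {3, 6, 9}  B5 = {4, 6, 9}  B6 = {4, 7, 9}  B7 = {1, 4, 7}
Tree: B1–B2, B2–B3, B1–B4, B4–B5, B5–B6, B6–B7
The largest bag has 3 vertices, giving width 2; this decomposition certifies tw(G) ≤ 2. On the other hand G contains the 3-clique {1, 4, 7}. A clique must lie in a single bag of any decomposition, so no decomposition can have width below 2. The upper and lower bounds meet at 2, so that is the treewidth.

2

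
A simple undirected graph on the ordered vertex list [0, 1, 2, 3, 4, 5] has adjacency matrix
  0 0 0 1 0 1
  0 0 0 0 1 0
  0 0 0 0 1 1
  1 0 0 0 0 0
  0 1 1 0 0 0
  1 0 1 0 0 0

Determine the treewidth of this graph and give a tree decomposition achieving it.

Every bag has size at most 2, so the width is 2 − 1 = 1 and tw(G) ≤ 1. G has an edge, so its treewidth is at least 1. Therefore the treewidth is 1.

Treewidth 1.
One such decomposition:
Bags: B1 = {1, 4}  B2 = {2, 4}  B3 = {2, 5}  B4 = {0, 5}  B5 = {0, 3}
Tree: B1–B2, B2–B3, B3–B4, B4–B5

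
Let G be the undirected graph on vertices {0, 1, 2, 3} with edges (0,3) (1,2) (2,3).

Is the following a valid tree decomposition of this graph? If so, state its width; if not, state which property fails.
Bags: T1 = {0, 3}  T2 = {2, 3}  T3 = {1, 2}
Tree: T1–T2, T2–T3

Yes; width 1.

Every vertex of G appears in some bag (union = {0, 1, 2, 3}); every edge is covered by a bag; and for each vertex v the set of bags containing v is connected in the bag tree. The decomposition is therefore valid. The largest bag has 2 vertices, so the width is 1.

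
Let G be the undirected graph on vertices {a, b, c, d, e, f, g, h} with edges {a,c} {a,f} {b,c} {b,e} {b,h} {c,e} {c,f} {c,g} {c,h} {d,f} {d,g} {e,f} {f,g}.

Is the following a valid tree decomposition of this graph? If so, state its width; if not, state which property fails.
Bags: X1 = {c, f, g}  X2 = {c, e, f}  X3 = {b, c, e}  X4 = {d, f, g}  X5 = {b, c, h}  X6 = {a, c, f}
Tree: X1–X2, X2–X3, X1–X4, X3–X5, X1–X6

Yes; width 2.

Every vertex of G appears in some bag (union = {a, b, c, d, e, f, g, h}); every edge is covered by a bag; and for each vertex v the set of bags containing v is connected in the bag tree. The decomposition is therefore valid. The largest bag has 3 vertices, so the width is 2.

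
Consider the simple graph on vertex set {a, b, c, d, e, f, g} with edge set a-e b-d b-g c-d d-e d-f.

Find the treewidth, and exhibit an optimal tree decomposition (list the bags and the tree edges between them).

Treewidth 1.
One optimal decomposition is:
Bags: B1 = {d, e}  B2 = {d, f}  B3 = {b, d}  B4 = {a, e}  B5 = {c, d}  B6 = {b, g}
Tree: B1–B2, B1–B3, B1–B4, B3–B5, B3–B6

Each bag holds 2 vertices, so the decomposition has width 1, which upper-bounds the treewidth. Any graph with an edge has treewidth ≥ 1, and G has the edge d–e. Therefore the treewidth is 1.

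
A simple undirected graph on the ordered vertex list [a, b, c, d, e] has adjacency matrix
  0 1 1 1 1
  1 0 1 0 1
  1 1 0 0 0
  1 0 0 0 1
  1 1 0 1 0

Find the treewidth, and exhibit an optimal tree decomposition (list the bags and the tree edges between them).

Treewidth 2.
Bags: B1 = {a, b, c}  B2 = {a, b, e}  B3 = {a, d, e}
Tree: B1–B2, B2–B3

The largest bag has 3 vertices, giving width 2; this decomposition certifies tw(G) ≤ 2. On the other hand G contains the 3-clique {a, d, e}. A clique must lie in a single bag of any decomposition, so no decomposition can have width below 2. The upper and lower bounds meet at 2, so that is the treewidth.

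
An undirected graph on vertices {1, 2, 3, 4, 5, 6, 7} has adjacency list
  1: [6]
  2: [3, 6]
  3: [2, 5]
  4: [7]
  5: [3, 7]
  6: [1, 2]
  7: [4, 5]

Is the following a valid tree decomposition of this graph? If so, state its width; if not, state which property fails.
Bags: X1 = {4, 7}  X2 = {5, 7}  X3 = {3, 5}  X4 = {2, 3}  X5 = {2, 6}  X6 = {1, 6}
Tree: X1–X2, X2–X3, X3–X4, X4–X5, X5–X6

Yes; width 1.

Checking the three conditions: (i) the bags cover all of {1, 2, 3, 4, 5, 6, 7}; (ii) for each edge, some bag contains both endpoints; (iii) the bags containing any fixed vertex form a subtree. All hold, so the decomposition is valid with width 2 − 1 = 1.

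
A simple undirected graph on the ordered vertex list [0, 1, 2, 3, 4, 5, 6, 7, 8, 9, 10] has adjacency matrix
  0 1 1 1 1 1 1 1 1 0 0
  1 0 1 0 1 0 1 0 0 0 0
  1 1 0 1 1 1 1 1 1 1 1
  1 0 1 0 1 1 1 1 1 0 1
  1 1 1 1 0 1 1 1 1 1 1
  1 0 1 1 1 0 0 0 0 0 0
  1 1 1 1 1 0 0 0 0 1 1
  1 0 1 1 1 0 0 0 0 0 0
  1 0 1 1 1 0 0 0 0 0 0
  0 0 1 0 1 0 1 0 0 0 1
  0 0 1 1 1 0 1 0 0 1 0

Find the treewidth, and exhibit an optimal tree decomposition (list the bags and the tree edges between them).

Each bag holds 5 vertices, so the decomposition has width 4, which upper-bounds the treewidth. Conversely, {0, 1, 2, 4, 6} is a clique of size 5, and the vertices of any clique must share a bag in every tree decomposition; so some bag has ≥ 5 vertices and tw(G) ≥ 4. The upper and lower bounds meet at 4, so that is the treewidth.

Treewidth 4.
One such decomposition:
Bags: B1 = {0, 2, 3, 4, 6}  B2 = {2, 3, 4, 6, 10}  B3 = {0, 1, 2, 4, 6}  B4 = {0, 2, 3, 4, 7}  B5 = {0, 2, 3, 4, 5}  B6 = {0, 2, 3, 4, 8}  B7 = {2, 4, 6, 9, 10}
Tree: B1–B2, B1–B3, B1–B4, B4–B5, B4–B6, B2–B7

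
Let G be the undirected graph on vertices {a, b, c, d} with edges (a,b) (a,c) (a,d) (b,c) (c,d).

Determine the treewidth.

A width-2 tree decomposition is:
Bags: B1 = {a, c, d}  B2 = {a, b, c}
Tree: B1–B2
Each bag holds 3 vertices, so the decomposition has width 2, which upper-bounds the treewidth. For the lower bound, the 3 vertices {a, c, d} are pairwise adjacent, and any tree decomposition puts a clique entirely inside one bag — forcing width ≥ 2. The upper and lower bounds meet at 2, so that is the treewidth.

2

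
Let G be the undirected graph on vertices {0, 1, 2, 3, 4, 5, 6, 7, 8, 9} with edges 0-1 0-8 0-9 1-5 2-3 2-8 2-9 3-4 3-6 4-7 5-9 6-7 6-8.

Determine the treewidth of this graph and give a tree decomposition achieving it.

The largest bag has 3 vertices, giving width 2; this decomposition certifies tw(G) ≤ 2. Since 4–7–6–3–4 is a cycle in G, G is not acyclic. Forests are exactly the graphs of treewidth ≤ 1, so tw(G) ≥ 2. Therefore the treewidth is 2.

Treewidth 2.
Bags: B1 = {3, 4, 7}  B2 = {3, 6, 7}  B3 = {2, 3, 6}  B4 = {2, 6, 8}  B5 = {2, 8, 9}  B6 = {0, 8, 9}  B7 = {0, 5, 9}  B8 = {0, 1, 5}
Tree: B1–B2, B2–B3, B3–B4, B4–B5, B5–B6, B6–B7, B7–B8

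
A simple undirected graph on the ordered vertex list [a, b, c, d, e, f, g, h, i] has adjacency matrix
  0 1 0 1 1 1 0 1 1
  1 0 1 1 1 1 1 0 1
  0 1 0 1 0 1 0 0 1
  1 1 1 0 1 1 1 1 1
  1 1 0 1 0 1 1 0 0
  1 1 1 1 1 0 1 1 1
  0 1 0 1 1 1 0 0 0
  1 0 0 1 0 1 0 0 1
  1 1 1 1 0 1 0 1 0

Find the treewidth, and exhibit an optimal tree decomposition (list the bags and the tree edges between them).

The largest bag has 5 vertices, giving width 4; this decomposition certifies tw(G) ≤ 4. Conversely, {a, d, f, h, i} is a clique of size 5, and the vertices of any clique must share a bag in every tree decomposition; so some bag has ≥ 5 vertices and tw(G) ≥ 4. The upper and lower bounds meet at 4, so that is the treewidth.

Treewidth 4.
One such decomposition:
Bags: B1 = {a, b, d, e, f}  B2 = {a, b, d, f, i}  B3 = {b, c, d, f, i}  B4 = {a, d, f, h, i}  B5 = {b, d, e, f, g}
Tree: B1–B2, B2–B3, B2–B4, B1–B5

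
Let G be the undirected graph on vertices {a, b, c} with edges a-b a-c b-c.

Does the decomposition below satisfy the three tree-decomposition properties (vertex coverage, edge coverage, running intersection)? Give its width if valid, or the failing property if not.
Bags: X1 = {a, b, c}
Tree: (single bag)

Yes; width 2.

Checking the three conditions: (i) the bags cover all of {a, b, c}; (ii) for each edge, some bag contains both endpoints; (iii) the bags containing any fixed vertex form a subtree. All hold, so the decomposition is valid with width 3 − 1 = 2.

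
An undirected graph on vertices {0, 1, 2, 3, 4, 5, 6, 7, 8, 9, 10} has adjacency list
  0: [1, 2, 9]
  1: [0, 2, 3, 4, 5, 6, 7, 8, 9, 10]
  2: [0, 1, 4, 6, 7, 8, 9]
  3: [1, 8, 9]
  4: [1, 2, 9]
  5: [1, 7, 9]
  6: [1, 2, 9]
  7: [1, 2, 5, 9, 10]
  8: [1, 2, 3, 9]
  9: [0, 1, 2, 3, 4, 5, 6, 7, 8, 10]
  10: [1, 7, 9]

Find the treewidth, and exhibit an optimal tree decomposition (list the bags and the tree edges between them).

Each bag holds 4 vertices, so the decomposition has width 3, which upper-bounds the treewidth. On the other hand G contains the 4-clique {1, 7, 9, 10}. A clique must lie in a single bag of any decomposition, so no decomposition can have width below 3. Hence tw(G) = 3 exactly.

Treewidth 3.
Bags: B1 = {1, 2, 7, 9}  B2 = {1, 2, 8, 9}  B3 = {1, 2, 6, 9}  B4 = {0, 1, 2, 9}  B5 = {1, 2, 4, 9}  B6 = {1, 7, 9, 10}  B7 = {1, 5, 7, 9}  B8 = {1, 3, 8, 9}
Tree: B1–B2, B1–B3, B2–B4, B3–B5, B1–B6, B6–B7, B2–B8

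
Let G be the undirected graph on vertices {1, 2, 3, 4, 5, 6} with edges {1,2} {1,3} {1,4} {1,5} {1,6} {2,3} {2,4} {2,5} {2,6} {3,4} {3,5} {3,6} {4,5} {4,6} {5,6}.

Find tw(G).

A width-5 tree decomposition is:
Bags: B1 = {1, 2, 3, 4, 5, 6}
Tree: (single bag)
With just one bag of size 6, the width is 6 − 1 = 5, so tw(G) ≤ 5. On the other hand G contains the 6-clique {1, 2, 3, 4, 5, 6}. A clique must lie in a single bag of any decomposition, so no decomposition can have width below 5. Combining the bounds, tw(G) = 5.

5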